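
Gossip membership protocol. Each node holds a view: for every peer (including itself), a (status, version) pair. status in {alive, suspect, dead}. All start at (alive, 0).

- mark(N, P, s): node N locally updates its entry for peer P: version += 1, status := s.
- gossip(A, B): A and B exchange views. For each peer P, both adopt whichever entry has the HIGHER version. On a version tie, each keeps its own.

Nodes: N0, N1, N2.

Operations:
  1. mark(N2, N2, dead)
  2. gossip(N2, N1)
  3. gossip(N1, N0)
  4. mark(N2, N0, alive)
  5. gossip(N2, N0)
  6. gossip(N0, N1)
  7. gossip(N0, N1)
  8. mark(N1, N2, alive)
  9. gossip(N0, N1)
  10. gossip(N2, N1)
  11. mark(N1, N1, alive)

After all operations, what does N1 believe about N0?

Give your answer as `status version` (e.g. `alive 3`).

Op 1: N2 marks N2=dead -> (dead,v1)
Op 2: gossip N2<->N1 -> N2.N0=(alive,v0) N2.N1=(alive,v0) N2.N2=(dead,v1) | N1.N0=(alive,v0) N1.N1=(alive,v0) N1.N2=(dead,v1)
Op 3: gossip N1<->N0 -> N1.N0=(alive,v0) N1.N1=(alive,v0) N1.N2=(dead,v1) | N0.N0=(alive,v0) N0.N1=(alive,v0) N0.N2=(dead,v1)
Op 4: N2 marks N0=alive -> (alive,v1)
Op 5: gossip N2<->N0 -> N2.N0=(alive,v1) N2.N1=(alive,v0) N2.N2=(dead,v1) | N0.N0=(alive,v1) N0.N1=(alive,v0) N0.N2=(dead,v1)
Op 6: gossip N0<->N1 -> N0.N0=(alive,v1) N0.N1=(alive,v0) N0.N2=(dead,v1) | N1.N0=(alive,v1) N1.N1=(alive,v0) N1.N2=(dead,v1)
Op 7: gossip N0<->N1 -> N0.N0=(alive,v1) N0.N1=(alive,v0) N0.N2=(dead,v1) | N1.N0=(alive,v1) N1.N1=(alive,v0) N1.N2=(dead,v1)
Op 8: N1 marks N2=alive -> (alive,v2)
Op 9: gossip N0<->N1 -> N0.N0=(alive,v1) N0.N1=(alive,v0) N0.N2=(alive,v2) | N1.N0=(alive,v1) N1.N1=(alive,v0) N1.N2=(alive,v2)
Op 10: gossip N2<->N1 -> N2.N0=(alive,v1) N2.N1=(alive,v0) N2.N2=(alive,v2) | N1.N0=(alive,v1) N1.N1=(alive,v0) N1.N2=(alive,v2)
Op 11: N1 marks N1=alive -> (alive,v1)

Answer: alive 1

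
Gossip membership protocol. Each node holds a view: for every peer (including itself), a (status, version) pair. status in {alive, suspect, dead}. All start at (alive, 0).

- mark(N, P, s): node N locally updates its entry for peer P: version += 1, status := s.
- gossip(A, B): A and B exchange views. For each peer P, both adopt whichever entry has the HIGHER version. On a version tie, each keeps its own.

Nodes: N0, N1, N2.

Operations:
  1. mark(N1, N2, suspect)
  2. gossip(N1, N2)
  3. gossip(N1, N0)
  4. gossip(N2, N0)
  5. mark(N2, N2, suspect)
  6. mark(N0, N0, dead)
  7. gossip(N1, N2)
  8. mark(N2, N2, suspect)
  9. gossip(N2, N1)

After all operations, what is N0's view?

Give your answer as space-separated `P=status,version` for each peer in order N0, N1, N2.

Answer: N0=dead,1 N1=alive,0 N2=suspect,1

Derivation:
Op 1: N1 marks N2=suspect -> (suspect,v1)
Op 2: gossip N1<->N2 -> N1.N0=(alive,v0) N1.N1=(alive,v0) N1.N2=(suspect,v1) | N2.N0=(alive,v0) N2.N1=(alive,v0) N2.N2=(suspect,v1)
Op 3: gossip N1<->N0 -> N1.N0=(alive,v0) N1.N1=(alive,v0) N1.N2=(suspect,v1) | N0.N0=(alive,v0) N0.N1=(alive,v0) N0.N2=(suspect,v1)
Op 4: gossip N2<->N0 -> N2.N0=(alive,v0) N2.N1=(alive,v0) N2.N2=(suspect,v1) | N0.N0=(alive,v0) N0.N1=(alive,v0) N0.N2=(suspect,v1)
Op 5: N2 marks N2=suspect -> (suspect,v2)
Op 6: N0 marks N0=dead -> (dead,v1)
Op 7: gossip N1<->N2 -> N1.N0=(alive,v0) N1.N1=(alive,v0) N1.N2=(suspect,v2) | N2.N0=(alive,v0) N2.N1=(alive,v0) N2.N2=(suspect,v2)
Op 8: N2 marks N2=suspect -> (suspect,v3)
Op 9: gossip N2<->N1 -> N2.N0=(alive,v0) N2.N1=(alive,v0) N2.N2=(suspect,v3) | N1.N0=(alive,v0) N1.N1=(alive,v0) N1.N2=(suspect,v3)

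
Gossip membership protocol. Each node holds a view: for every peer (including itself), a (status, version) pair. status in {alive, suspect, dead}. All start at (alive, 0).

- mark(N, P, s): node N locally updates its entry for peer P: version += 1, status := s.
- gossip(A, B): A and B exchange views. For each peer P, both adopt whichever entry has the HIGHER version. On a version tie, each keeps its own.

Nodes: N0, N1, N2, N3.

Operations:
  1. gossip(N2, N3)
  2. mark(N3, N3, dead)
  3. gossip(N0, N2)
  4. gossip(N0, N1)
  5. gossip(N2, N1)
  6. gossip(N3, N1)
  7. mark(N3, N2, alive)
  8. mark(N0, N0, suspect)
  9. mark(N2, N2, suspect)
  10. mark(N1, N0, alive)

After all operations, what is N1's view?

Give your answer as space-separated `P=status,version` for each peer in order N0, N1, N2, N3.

Op 1: gossip N2<->N3 -> N2.N0=(alive,v0) N2.N1=(alive,v0) N2.N2=(alive,v0) N2.N3=(alive,v0) | N3.N0=(alive,v0) N3.N1=(alive,v0) N3.N2=(alive,v0) N3.N3=(alive,v0)
Op 2: N3 marks N3=dead -> (dead,v1)
Op 3: gossip N0<->N2 -> N0.N0=(alive,v0) N0.N1=(alive,v0) N0.N2=(alive,v0) N0.N3=(alive,v0) | N2.N0=(alive,v0) N2.N1=(alive,v0) N2.N2=(alive,v0) N2.N3=(alive,v0)
Op 4: gossip N0<->N1 -> N0.N0=(alive,v0) N0.N1=(alive,v0) N0.N2=(alive,v0) N0.N3=(alive,v0) | N1.N0=(alive,v0) N1.N1=(alive,v0) N1.N2=(alive,v0) N1.N3=(alive,v0)
Op 5: gossip N2<->N1 -> N2.N0=(alive,v0) N2.N1=(alive,v0) N2.N2=(alive,v0) N2.N3=(alive,v0) | N1.N0=(alive,v0) N1.N1=(alive,v0) N1.N2=(alive,v0) N1.N3=(alive,v0)
Op 6: gossip N3<->N1 -> N3.N0=(alive,v0) N3.N1=(alive,v0) N3.N2=(alive,v0) N3.N3=(dead,v1) | N1.N0=(alive,v0) N1.N1=(alive,v0) N1.N2=(alive,v0) N1.N3=(dead,v1)
Op 7: N3 marks N2=alive -> (alive,v1)
Op 8: N0 marks N0=suspect -> (suspect,v1)
Op 9: N2 marks N2=suspect -> (suspect,v1)
Op 10: N1 marks N0=alive -> (alive,v1)

Answer: N0=alive,1 N1=alive,0 N2=alive,0 N3=dead,1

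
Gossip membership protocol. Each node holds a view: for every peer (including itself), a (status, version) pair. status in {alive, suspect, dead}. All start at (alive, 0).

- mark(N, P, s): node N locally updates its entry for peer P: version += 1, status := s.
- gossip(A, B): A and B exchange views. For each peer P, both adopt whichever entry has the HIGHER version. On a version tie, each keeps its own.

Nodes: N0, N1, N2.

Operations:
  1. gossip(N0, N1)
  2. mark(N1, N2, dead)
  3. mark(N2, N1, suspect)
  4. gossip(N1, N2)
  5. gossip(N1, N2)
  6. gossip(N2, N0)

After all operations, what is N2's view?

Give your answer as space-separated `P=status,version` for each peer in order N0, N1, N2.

Answer: N0=alive,0 N1=suspect,1 N2=dead,1

Derivation:
Op 1: gossip N0<->N1 -> N0.N0=(alive,v0) N0.N1=(alive,v0) N0.N2=(alive,v0) | N1.N0=(alive,v0) N1.N1=(alive,v0) N1.N2=(alive,v0)
Op 2: N1 marks N2=dead -> (dead,v1)
Op 3: N2 marks N1=suspect -> (suspect,v1)
Op 4: gossip N1<->N2 -> N1.N0=(alive,v0) N1.N1=(suspect,v1) N1.N2=(dead,v1) | N2.N0=(alive,v0) N2.N1=(suspect,v1) N2.N2=(dead,v1)
Op 5: gossip N1<->N2 -> N1.N0=(alive,v0) N1.N1=(suspect,v1) N1.N2=(dead,v1) | N2.N0=(alive,v0) N2.N1=(suspect,v1) N2.N2=(dead,v1)
Op 6: gossip N2<->N0 -> N2.N0=(alive,v0) N2.N1=(suspect,v1) N2.N2=(dead,v1) | N0.N0=(alive,v0) N0.N1=(suspect,v1) N0.N2=(dead,v1)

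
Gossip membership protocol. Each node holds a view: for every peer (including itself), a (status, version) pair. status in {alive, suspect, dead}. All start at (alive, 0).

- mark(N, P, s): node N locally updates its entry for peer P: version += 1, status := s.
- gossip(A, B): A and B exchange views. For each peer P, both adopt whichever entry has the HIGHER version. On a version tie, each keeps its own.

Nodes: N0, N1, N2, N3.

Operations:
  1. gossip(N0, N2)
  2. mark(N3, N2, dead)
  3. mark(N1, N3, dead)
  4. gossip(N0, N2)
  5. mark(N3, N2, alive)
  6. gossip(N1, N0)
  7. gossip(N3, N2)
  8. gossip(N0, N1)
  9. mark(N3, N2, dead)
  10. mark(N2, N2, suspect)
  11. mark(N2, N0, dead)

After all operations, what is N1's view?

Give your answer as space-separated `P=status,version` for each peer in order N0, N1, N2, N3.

Answer: N0=alive,0 N1=alive,0 N2=alive,0 N3=dead,1

Derivation:
Op 1: gossip N0<->N2 -> N0.N0=(alive,v0) N0.N1=(alive,v0) N0.N2=(alive,v0) N0.N3=(alive,v0) | N2.N0=(alive,v0) N2.N1=(alive,v0) N2.N2=(alive,v0) N2.N3=(alive,v0)
Op 2: N3 marks N2=dead -> (dead,v1)
Op 3: N1 marks N3=dead -> (dead,v1)
Op 4: gossip N0<->N2 -> N0.N0=(alive,v0) N0.N1=(alive,v0) N0.N2=(alive,v0) N0.N3=(alive,v0) | N2.N0=(alive,v0) N2.N1=(alive,v0) N2.N2=(alive,v0) N2.N3=(alive,v0)
Op 5: N3 marks N2=alive -> (alive,v2)
Op 6: gossip N1<->N0 -> N1.N0=(alive,v0) N1.N1=(alive,v0) N1.N2=(alive,v0) N1.N3=(dead,v1) | N0.N0=(alive,v0) N0.N1=(alive,v0) N0.N2=(alive,v0) N0.N3=(dead,v1)
Op 7: gossip N3<->N2 -> N3.N0=(alive,v0) N3.N1=(alive,v0) N3.N2=(alive,v2) N3.N3=(alive,v0) | N2.N0=(alive,v0) N2.N1=(alive,v0) N2.N2=(alive,v2) N2.N3=(alive,v0)
Op 8: gossip N0<->N1 -> N0.N0=(alive,v0) N0.N1=(alive,v0) N0.N2=(alive,v0) N0.N3=(dead,v1) | N1.N0=(alive,v0) N1.N1=(alive,v0) N1.N2=(alive,v0) N1.N3=(dead,v1)
Op 9: N3 marks N2=dead -> (dead,v3)
Op 10: N2 marks N2=suspect -> (suspect,v3)
Op 11: N2 marks N0=dead -> (dead,v1)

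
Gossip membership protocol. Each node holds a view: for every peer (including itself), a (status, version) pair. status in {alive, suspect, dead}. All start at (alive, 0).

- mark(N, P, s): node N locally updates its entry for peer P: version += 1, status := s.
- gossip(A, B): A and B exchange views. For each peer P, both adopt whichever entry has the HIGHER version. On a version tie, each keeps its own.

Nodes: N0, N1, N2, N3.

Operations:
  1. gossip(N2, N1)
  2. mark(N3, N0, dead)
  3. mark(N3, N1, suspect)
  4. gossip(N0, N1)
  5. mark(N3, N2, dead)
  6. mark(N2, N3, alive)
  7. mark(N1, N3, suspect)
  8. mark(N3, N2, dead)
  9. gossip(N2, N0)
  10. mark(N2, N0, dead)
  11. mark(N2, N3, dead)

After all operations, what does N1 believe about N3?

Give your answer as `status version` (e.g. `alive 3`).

Answer: suspect 1

Derivation:
Op 1: gossip N2<->N1 -> N2.N0=(alive,v0) N2.N1=(alive,v0) N2.N2=(alive,v0) N2.N3=(alive,v0) | N1.N0=(alive,v0) N1.N1=(alive,v0) N1.N2=(alive,v0) N1.N3=(alive,v0)
Op 2: N3 marks N0=dead -> (dead,v1)
Op 3: N3 marks N1=suspect -> (suspect,v1)
Op 4: gossip N0<->N1 -> N0.N0=(alive,v0) N0.N1=(alive,v0) N0.N2=(alive,v0) N0.N3=(alive,v0) | N1.N0=(alive,v0) N1.N1=(alive,v0) N1.N2=(alive,v0) N1.N3=(alive,v0)
Op 5: N3 marks N2=dead -> (dead,v1)
Op 6: N2 marks N3=alive -> (alive,v1)
Op 7: N1 marks N3=suspect -> (suspect,v1)
Op 8: N3 marks N2=dead -> (dead,v2)
Op 9: gossip N2<->N0 -> N2.N0=(alive,v0) N2.N1=(alive,v0) N2.N2=(alive,v0) N2.N3=(alive,v1) | N0.N0=(alive,v0) N0.N1=(alive,v0) N0.N2=(alive,v0) N0.N3=(alive,v1)
Op 10: N2 marks N0=dead -> (dead,v1)
Op 11: N2 marks N3=dead -> (dead,v2)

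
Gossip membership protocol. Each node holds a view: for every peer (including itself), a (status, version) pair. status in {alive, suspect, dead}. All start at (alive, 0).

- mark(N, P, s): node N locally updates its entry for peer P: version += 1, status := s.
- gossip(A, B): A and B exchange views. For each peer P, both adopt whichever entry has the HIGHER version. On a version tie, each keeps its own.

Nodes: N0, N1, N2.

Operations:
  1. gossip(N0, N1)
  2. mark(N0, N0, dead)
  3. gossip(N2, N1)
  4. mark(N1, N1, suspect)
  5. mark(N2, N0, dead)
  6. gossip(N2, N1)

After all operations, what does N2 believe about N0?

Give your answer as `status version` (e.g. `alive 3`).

Op 1: gossip N0<->N1 -> N0.N0=(alive,v0) N0.N1=(alive,v0) N0.N2=(alive,v0) | N1.N0=(alive,v0) N1.N1=(alive,v0) N1.N2=(alive,v0)
Op 2: N0 marks N0=dead -> (dead,v1)
Op 3: gossip N2<->N1 -> N2.N0=(alive,v0) N2.N1=(alive,v0) N2.N2=(alive,v0) | N1.N0=(alive,v0) N1.N1=(alive,v0) N1.N2=(alive,v0)
Op 4: N1 marks N1=suspect -> (suspect,v1)
Op 5: N2 marks N0=dead -> (dead,v1)
Op 6: gossip N2<->N1 -> N2.N0=(dead,v1) N2.N1=(suspect,v1) N2.N2=(alive,v0) | N1.N0=(dead,v1) N1.N1=(suspect,v1) N1.N2=(alive,v0)

Answer: dead 1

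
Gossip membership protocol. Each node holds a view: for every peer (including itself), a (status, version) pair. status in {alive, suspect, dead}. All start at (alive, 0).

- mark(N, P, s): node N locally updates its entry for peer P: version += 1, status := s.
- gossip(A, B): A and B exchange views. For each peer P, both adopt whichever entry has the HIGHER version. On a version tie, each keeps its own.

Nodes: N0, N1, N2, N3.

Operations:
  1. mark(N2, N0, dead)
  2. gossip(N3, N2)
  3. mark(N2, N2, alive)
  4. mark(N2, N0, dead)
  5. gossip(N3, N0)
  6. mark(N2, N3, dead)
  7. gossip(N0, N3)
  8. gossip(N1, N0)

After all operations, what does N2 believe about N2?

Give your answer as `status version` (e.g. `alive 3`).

Answer: alive 1

Derivation:
Op 1: N2 marks N0=dead -> (dead,v1)
Op 2: gossip N3<->N2 -> N3.N0=(dead,v1) N3.N1=(alive,v0) N3.N2=(alive,v0) N3.N3=(alive,v0) | N2.N0=(dead,v1) N2.N1=(alive,v0) N2.N2=(alive,v0) N2.N3=(alive,v0)
Op 3: N2 marks N2=alive -> (alive,v1)
Op 4: N2 marks N0=dead -> (dead,v2)
Op 5: gossip N3<->N0 -> N3.N0=(dead,v1) N3.N1=(alive,v0) N3.N2=(alive,v0) N3.N3=(alive,v0) | N0.N0=(dead,v1) N0.N1=(alive,v0) N0.N2=(alive,v0) N0.N3=(alive,v0)
Op 6: N2 marks N3=dead -> (dead,v1)
Op 7: gossip N0<->N3 -> N0.N0=(dead,v1) N0.N1=(alive,v0) N0.N2=(alive,v0) N0.N3=(alive,v0) | N3.N0=(dead,v1) N3.N1=(alive,v0) N3.N2=(alive,v0) N3.N3=(alive,v0)
Op 8: gossip N1<->N0 -> N1.N0=(dead,v1) N1.N1=(alive,v0) N1.N2=(alive,v0) N1.N3=(alive,v0) | N0.N0=(dead,v1) N0.N1=(alive,v0) N0.N2=(alive,v0) N0.N3=(alive,v0)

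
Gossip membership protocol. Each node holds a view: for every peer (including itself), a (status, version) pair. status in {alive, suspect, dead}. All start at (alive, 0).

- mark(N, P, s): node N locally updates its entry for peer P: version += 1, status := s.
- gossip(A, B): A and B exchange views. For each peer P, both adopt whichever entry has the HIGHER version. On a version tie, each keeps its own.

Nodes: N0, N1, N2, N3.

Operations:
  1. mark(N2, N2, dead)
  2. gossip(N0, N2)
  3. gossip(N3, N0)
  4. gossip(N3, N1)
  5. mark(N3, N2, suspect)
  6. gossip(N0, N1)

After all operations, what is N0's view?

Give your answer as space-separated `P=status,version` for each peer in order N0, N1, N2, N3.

Answer: N0=alive,0 N1=alive,0 N2=dead,1 N3=alive,0

Derivation:
Op 1: N2 marks N2=dead -> (dead,v1)
Op 2: gossip N0<->N2 -> N0.N0=(alive,v0) N0.N1=(alive,v0) N0.N2=(dead,v1) N0.N3=(alive,v0) | N2.N0=(alive,v0) N2.N1=(alive,v0) N2.N2=(dead,v1) N2.N3=(alive,v0)
Op 3: gossip N3<->N0 -> N3.N0=(alive,v0) N3.N1=(alive,v0) N3.N2=(dead,v1) N3.N3=(alive,v0) | N0.N0=(alive,v0) N0.N1=(alive,v0) N0.N2=(dead,v1) N0.N3=(alive,v0)
Op 4: gossip N3<->N1 -> N3.N0=(alive,v0) N3.N1=(alive,v0) N3.N2=(dead,v1) N3.N3=(alive,v0) | N1.N0=(alive,v0) N1.N1=(alive,v0) N1.N2=(dead,v1) N1.N3=(alive,v0)
Op 5: N3 marks N2=suspect -> (suspect,v2)
Op 6: gossip N0<->N1 -> N0.N0=(alive,v0) N0.N1=(alive,v0) N0.N2=(dead,v1) N0.N3=(alive,v0) | N1.N0=(alive,v0) N1.N1=(alive,v0) N1.N2=(dead,v1) N1.N3=(alive,v0)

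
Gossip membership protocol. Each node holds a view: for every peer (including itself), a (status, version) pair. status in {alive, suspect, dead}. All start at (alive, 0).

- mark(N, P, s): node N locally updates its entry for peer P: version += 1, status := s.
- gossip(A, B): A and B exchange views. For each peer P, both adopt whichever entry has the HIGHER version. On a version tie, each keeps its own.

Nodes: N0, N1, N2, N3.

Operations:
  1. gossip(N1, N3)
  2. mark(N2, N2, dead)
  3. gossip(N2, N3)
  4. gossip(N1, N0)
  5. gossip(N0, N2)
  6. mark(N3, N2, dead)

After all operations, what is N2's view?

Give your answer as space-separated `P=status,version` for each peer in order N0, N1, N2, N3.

Op 1: gossip N1<->N3 -> N1.N0=(alive,v0) N1.N1=(alive,v0) N1.N2=(alive,v0) N1.N3=(alive,v0) | N3.N0=(alive,v0) N3.N1=(alive,v0) N3.N2=(alive,v0) N3.N3=(alive,v0)
Op 2: N2 marks N2=dead -> (dead,v1)
Op 3: gossip N2<->N3 -> N2.N0=(alive,v0) N2.N1=(alive,v0) N2.N2=(dead,v1) N2.N3=(alive,v0) | N3.N0=(alive,v0) N3.N1=(alive,v0) N3.N2=(dead,v1) N3.N3=(alive,v0)
Op 4: gossip N1<->N0 -> N1.N0=(alive,v0) N1.N1=(alive,v0) N1.N2=(alive,v0) N1.N3=(alive,v0) | N0.N0=(alive,v0) N0.N1=(alive,v0) N0.N2=(alive,v0) N0.N3=(alive,v0)
Op 5: gossip N0<->N2 -> N0.N0=(alive,v0) N0.N1=(alive,v0) N0.N2=(dead,v1) N0.N3=(alive,v0) | N2.N0=(alive,v0) N2.N1=(alive,v0) N2.N2=(dead,v1) N2.N3=(alive,v0)
Op 6: N3 marks N2=dead -> (dead,v2)

Answer: N0=alive,0 N1=alive,0 N2=dead,1 N3=alive,0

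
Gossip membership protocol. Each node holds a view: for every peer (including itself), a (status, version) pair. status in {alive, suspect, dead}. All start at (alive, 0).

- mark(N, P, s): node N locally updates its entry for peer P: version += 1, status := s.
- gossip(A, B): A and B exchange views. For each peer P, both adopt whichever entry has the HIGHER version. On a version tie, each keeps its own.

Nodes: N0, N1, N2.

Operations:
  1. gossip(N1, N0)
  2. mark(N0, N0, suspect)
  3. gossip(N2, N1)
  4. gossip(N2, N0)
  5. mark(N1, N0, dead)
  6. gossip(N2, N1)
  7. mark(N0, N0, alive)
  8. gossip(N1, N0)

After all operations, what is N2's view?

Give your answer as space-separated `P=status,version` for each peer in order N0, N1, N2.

Op 1: gossip N1<->N0 -> N1.N0=(alive,v0) N1.N1=(alive,v0) N1.N2=(alive,v0) | N0.N0=(alive,v0) N0.N1=(alive,v0) N0.N2=(alive,v0)
Op 2: N0 marks N0=suspect -> (suspect,v1)
Op 3: gossip N2<->N1 -> N2.N0=(alive,v0) N2.N1=(alive,v0) N2.N2=(alive,v0) | N1.N0=(alive,v0) N1.N1=(alive,v0) N1.N2=(alive,v0)
Op 4: gossip N2<->N0 -> N2.N0=(suspect,v1) N2.N1=(alive,v0) N2.N2=(alive,v0) | N0.N0=(suspect,v1) N0.N1=(alive,v0) N0.N2=(alive,v0)
Op 5: N1 marks N0=dead -> (dead,v1)
Op 6: gossip N2<->N1 -> N2.N0=(suspect,v1) N2.N1=(alive,v0) N2.N2=(alive,v0) | N1.N0=(dead,v1) N1.N1=(alive,v0) N1.N2=(alive,v0)
Op 7: N0 marks N0=alive -> (alive,v2)
Op 8: gossip N1<->N0 -> N1.N0=(alive,v2) N1.N1=(alive,v0) N1.N2=(alive,v0) | N0.N0=(alive,v2) N0.N1=(alive,v0) N0.N2=(alive,v0)

Answer: N0=suspect,1 N1=alive,0 N2=alive,0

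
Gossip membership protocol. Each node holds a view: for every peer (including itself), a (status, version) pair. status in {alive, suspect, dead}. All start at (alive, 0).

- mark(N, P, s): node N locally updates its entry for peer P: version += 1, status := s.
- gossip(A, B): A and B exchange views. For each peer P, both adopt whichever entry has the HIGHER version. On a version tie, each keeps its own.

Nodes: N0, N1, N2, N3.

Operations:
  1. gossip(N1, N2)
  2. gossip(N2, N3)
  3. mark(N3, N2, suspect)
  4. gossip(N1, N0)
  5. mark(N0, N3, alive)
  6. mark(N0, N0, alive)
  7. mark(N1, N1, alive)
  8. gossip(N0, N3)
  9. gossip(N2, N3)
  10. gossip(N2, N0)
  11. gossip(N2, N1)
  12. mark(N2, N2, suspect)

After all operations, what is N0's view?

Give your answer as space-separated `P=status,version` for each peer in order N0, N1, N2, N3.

Answer: N0=alive,1 N1=alive,0 N2=suspect,1 N3=alive,1

Derivation:
Op 1: gossip N1<->N2 -> N1.N0=(alive,v0) N1.N1=(alive,v0) N1.N2=(alive,v0) N1.N3=(alive,v0) | N2.N0=(alive,v0) N2.N1=(alive,v0) N2.N2=(alive,v0) N2.N3=(alive,v0)
Op 2: gossip N2<->N3 -> N2.N0=(alive,v0) N2.N1=(alive,v0) N2.N2=(alive,v0) N2.N3=(alive,v0) | N3.N0=(alive,v0) N3.N1=(alive,v0) N3.N2=(alive,v0) N3.N3=(alive,v0)
Op 3: N3 marks N2=suspect -> (suspect,v1)
Op 4: gossip N1<->N0 -> N1.N0=(alive,v0) N1.N1=(alive,v0) N1.N2=(alive,v0) N1.N3=(alive,v0) | N0.N0=(alive,v0) N0.N1=(alive,v0) N0.N2=(alive,v0) N0.N3=(alive,v0)
Op 5: N0 marks N3=alive -> (alive,v1)
Op 6: N0 marks N0=alive -> (alive,v1)
Op 7: N1 marks N1=alive -> (alive,v1)
Op 8: gossip N0<->N3 -> N0.N0=(alive,v1) N0.N1=(alive,v0) N0.N2=(suspect,v1) N0.N3=(alive,v1) | N3.N0=(alive,v1) N3.N1=(alive,v0) N3.N2=(suspect,v1) N3.N3=(alive,v1)
Op 9: gossip N2<->N3 -> N2.N0=(alive,v1) N2.N1=(alive,v0) N2.N2=(suspect,v1) N2.N3=(alive,v1) | N3.N0=(alive,v1) N3.N1=(alive,v0) N3.N2=(suspect,v1) N3.N3=(alive,v1)
Op 10: gossip N2<->N0 -> N2.N0=(alive,v1) N2.N1=(alive,v0) N2.N2=(suspect,v1) N2.N3=(alive,v1) | N0.N0=(alive,v1) N0.N1=(alive,v0) N0.N2=(suspect,v1) N0.N3=(alive,v1)
Op 11: gossip N2<->N1 -> N2.N0=(alive,v1) N2.N1=(alive,v1) N2.N2=(suspect,v1) N2.N3=(alive,v1) | N1.N0=(alive,v1) N1.N1=(alive,v1) N1.N2=(suspect,v1) N1.N3=(alive,v1)
Op 12: N2 marks N2=suspect -> (suspect,v2)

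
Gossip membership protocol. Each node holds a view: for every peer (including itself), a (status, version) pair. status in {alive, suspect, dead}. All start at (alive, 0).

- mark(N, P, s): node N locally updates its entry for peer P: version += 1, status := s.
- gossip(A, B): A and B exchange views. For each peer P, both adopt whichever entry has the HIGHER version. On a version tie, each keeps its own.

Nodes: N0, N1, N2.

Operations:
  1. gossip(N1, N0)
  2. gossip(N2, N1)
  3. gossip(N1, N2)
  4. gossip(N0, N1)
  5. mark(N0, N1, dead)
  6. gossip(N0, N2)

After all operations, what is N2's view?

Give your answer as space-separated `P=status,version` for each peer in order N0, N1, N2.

Answer: N0=alive,0 N1=dead,1 N2=alive,0

Derivation:
Op 1: gossip N1<->N0 -> N1.N0=(alive,v0) N1.N1=(alive,v0) N1.N2=(alive,v0) | N0.N0=(alive,v0) N0.N1=(alive,v0) N0.N2=(alive,v0)
Op 2: gossip N2<->N1 -> N2.N0=(alive,v0) N2.N1=(alive,v0) N2.N2=(alive,v0) | N1.N0=(alive,v0) N1.N1=(alive,v0) N1.N2=(alive,v0)
Op 3: gossip N1<->N2 -> N1.N0=(alive,v0) N1.N1=(alive,v0) N1.N2=(alive,v0) | N2.N0=(alive,v0) N2.N1=(alive,v0) N2.N2=(alive,v0)
Op 4: gossip N0<->N1 -> N0.N0=(alive,v0) N0.N1=(alive,v0) N0.N2=(alive,v0) | N1.N0=(alive,v0) N1.N1=(alive,v0) N1.N2=(alive,v0)
Op 5: N0 marks N1=dead -> (dead,v1)
Op 6: gossip N0<->N2 -> N0.N0=(alive,v0) N0.N1=(dead,v1) N0.N2=(alive,v0) | N2.N0=(alive,v0) N2.N1=(dead,v1) N2.N2=(alive,v0)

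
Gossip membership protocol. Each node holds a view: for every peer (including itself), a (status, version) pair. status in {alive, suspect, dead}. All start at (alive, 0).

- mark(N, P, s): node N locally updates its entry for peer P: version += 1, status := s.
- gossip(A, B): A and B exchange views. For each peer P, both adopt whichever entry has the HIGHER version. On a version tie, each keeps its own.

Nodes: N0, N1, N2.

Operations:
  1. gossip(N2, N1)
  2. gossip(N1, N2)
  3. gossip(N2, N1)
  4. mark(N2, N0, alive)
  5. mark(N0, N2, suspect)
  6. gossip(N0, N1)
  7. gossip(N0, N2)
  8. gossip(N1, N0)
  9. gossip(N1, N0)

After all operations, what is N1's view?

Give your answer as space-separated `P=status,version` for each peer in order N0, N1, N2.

Answer: N0=alive,1 N1=alive,0 N2=suspect,1

Derivation:
Op 1: gossip N2<->N1 -> N2.N0=(alive,v0) N2.N1=(alive,v0) N2.N2=(alive,v0) | N1.N0=(alive,v0) N1.N1=(alive,v0) N1.N2=(alive,v0)
Op 2: gossip N1<->N2 -> N1.N0=(alive,v0) N1.N1=(alive,v0) N1.N2=(alive,v0) | N2.N0=(alive,v0) N2.N1=(alive,v0) N2.N2=(alive,v0)
Op 3: gossip N2<->N1 -> N2.N0=(alive,v0) N2.N1=(alive,v0) N2.N2=(alive,v0) | N1.N0=(alive,v0) N1.N1=(alive,v0) N1.N2=(alive,v0)
Op 4: N2 marks N0=alive -> (alive,v1)
Op 5: N0 marks N2=suspect -> (suspect,v1)
Op 6: gossip N0<->N1 -> N0.N0=(alive,v0) N0.N1=(alive,v0) N0.N2=(suspect,v1) | N1.N0=(alive,v0) N1.N1=(alive,v0) N1.N2=(suspect,v1)
Op 7: gossip N0<->N2 -> N0.N0=(alive,v1) N0.N1=(alive,v0) N0.N2=(suspect,v1) | N2.N0=(alive,v1) N2.N1=(alive,v0) N2.N2=(suspect,v1)
Op 8: gossip N1<->N0 -> N1.N0=(alive,v1) N1.N1=(alive,v0) N1.N2=(suspect,v1) | N0.N0=(alive,v1) N0.N1=(alive,v0) N0.N2=(suspect,v1)
Op 9: gossip N1<->N0 -> N1.N0=(alive,v1) N1.N1=(alive,v0) N1.N2=(suspect,v1) | N0.N0=(alive,v1) N0.N1=(alive,v0) N0.N2=(suspect,v1)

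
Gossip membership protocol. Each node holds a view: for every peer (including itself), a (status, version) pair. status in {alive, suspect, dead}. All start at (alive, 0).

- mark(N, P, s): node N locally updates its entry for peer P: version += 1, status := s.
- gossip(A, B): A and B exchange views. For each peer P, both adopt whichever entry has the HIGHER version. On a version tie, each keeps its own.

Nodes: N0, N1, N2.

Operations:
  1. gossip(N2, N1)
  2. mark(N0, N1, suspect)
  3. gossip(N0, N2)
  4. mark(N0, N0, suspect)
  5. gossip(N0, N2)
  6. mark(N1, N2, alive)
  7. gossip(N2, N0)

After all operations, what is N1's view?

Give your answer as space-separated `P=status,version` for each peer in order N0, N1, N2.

Op 1: gossip N2<->N1 -> N2.N0=(alive,v0) N2.N1=(alive,v0) N2.N2=(alive,v0) | N1.N0=(alive,v0) N1.N1=(alive,v0) N1.N2=(alive,v0)
Op 2: N0 marks N1=suspect -> (suspect,v1)
Op 3: gossip N0<->N2 -> N0.N0=(alive,v0) N0.N1=(suspect,v1) N0.N2=(alive,v0) | N2.N0=(alive,v0) N2.N1=(suspect,v1) N2.N2=(alive,v0)
Op 4: N0 marks N0=suspect -> (suspect,v1)
Op 5: gossip N0<->N2 -> N0.N0=(suspect,v1) N0.N1=(suspect,v1) N0.N2=(alive,v0) | N2.N0=(suspect,v1) N2.N1=(suspect,v1) N2.N2=(alive,v0)
Op 6: N1 marks N2=alive -> (alive,v1)
Op 7: gossip N2<->N0 -> N2.N0=(suspect,v1) N2.N1=(suspect,v1) N2.N2=(alive,v0) | N0.N0=(suspect,v1) N0.N1=(suspect,v1) N0.N2=(alive,v0)

Answer: N0=alive,0 N1=alive,0 N2=alive,1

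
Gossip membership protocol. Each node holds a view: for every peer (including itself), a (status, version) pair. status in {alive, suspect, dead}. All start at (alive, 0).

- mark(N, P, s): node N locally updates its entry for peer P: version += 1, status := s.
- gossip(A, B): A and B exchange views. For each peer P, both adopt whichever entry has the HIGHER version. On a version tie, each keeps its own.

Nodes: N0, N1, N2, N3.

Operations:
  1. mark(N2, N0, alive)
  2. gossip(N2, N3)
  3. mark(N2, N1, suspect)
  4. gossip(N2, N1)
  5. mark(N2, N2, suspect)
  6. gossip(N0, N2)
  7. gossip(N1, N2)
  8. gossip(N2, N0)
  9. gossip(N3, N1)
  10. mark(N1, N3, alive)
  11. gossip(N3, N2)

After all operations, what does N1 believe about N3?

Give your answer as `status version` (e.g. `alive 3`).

Op 1: N2 marks N0=alive -> (alive,v1)
Op 2: gossip N2<->N3 -> N2.N0=(alive,v1) N2.N1=(alive,v0) N2.N2=(alive,v0) N2.N3=(alive,v0) | N3.N0=(alive,v1) N3.N1=(alive,v0) N3.N2=(alive,v0) N3.N3=(alive,v0)
Op 3: N2 marks N1=suspect -> (suspect,v1)
Op 4: gossip N2<->N1 -> N2.N0=(alive,v1) N2.N1=(suspect,v1) N2.N2=(alive,v0) N2.N3=(alive,v0) | N1.N0=(alive,v1) N1.N1=(suspect,v1) N1.N2=(alive,v0) N1.N3=(alive,v0)
Op 5: N2 marks N2=suspect -> (suspect,v1)
Op 6: gossip N0<->N2 -> N0.N0=(alive,v1) N0.N1=(suspect,v1) N0.N2=(suspect,v1) N0.N3=(alive,v0) | N2.N0=(alive,v1) N2.N1=(suspect,v1) N2.N2=(suspect,v1) N2.N3=(alive,v0)
Op 7: gossip N1<->N2 -> N1.N0=(alive,v1) N1.N1=(suspect,v1) N1.N2=(suspect,v1) N1.N3=(alive,v0) | N2.N0=(alive,v1) N2.N1=(suspect,v1) N2.N2=(suspect,v1) N2.N3=(alive,v0)
Op 8: gossip N2<->N0 -> N2.N0=(alive,v1) N2.N1=(suspect,v1) N2.N2=(suspect,v1) N2.N3=(alive,v0) | N0.N0=(alive,v1) N0.N1=(suspect,v1) N0.N2=(suspect,v1) N0.N3=(alive,v0)
Op 9: gossip N3<->N1 -> N3.N0=(alive,v1) N3.N1=(suspect,v1) N3.N2=(suspect,v1) N3.N3=(alive,v0) | N1.N0=(alive,v1) N1.N1=(suspect,v1) N1.N2=(suspect,v1) N1.N3=(alive,v0)
Op 10: N1 marks N3=alive -> (alive,v1)
Op 11: gossip N3<->N2 -> N3.N0=(alive,v1) N3.N1=(suspect,v1) N3.N2=(suspect,v1) N3.N3=(alive,v0) | N2.N0=(alive,v1) N2.N1=(suspect,v1) N2.N2=(suspect,v1) N2.N3=(alive,v0)

Answer: alive 1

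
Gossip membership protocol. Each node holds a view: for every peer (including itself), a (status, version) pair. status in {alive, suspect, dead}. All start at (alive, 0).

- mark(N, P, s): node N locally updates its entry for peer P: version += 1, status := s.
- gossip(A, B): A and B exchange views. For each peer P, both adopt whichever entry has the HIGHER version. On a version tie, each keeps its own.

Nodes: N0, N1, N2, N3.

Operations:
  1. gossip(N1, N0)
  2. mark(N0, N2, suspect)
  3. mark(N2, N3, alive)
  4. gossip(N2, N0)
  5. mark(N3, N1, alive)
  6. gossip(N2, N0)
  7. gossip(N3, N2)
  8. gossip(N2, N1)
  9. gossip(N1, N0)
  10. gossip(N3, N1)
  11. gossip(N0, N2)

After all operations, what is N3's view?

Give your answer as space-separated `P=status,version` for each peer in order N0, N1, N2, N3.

Op 1: gossip N1<->N0 -> N1.N0=(alive,v0) N1.N1=(alive,v0) N1.N2=(alive,v0) N1.N3=(alive,v0) | N0.N0=(alive,v0) N0.N1=(alive,v0) N0.N2=(alive,v0) N0.N3=(alive,v0)
Op 2: N0 marks N2=suspect -> (suspect,v1)
Op 3: N2 marks N3=alive -> (alive,v1)
Op 4: gossip N2<->N0 -> N2.N0=(alive,v0) N2.N1=(alive,v0) N2.N2=(suspect,v1) N2.N3=(alive,v1) | N0.N0=(alive,v0) N0.N1=(alive,v0) N0.N2=(suspect,v1) N0.N3=(alive,v1)
Op 5: N3 marks N1=alive -> (alive,v1)
Op 6: gossip N2<->N0 -> N2.N0=(alive,v0) N2.N1=(alive,v0) N2.N2=(suspect,v1) N2.N3=(alive,v1) | N0.N0=(alive,v0) N0.N1=(alive,v0) N0.N2=(suspect,v1) N0.N3=(alive,v1)
Op 7: gossip N3<->N2 -> N3.N0=(alive,v0) N3.N1=(alive,v1) N3.N2=(suspect,v1) N3.N3=(alive,v1) | N2.N0=(alive,v0) N2.N1=(alive,v1) N2.N2=(suspect,v1) N2.N3=(alive,v1)
Op 8: gossip N2<->N1 -> N2.N0=(alive,v0) N2.N1=(alive,v1) N2.N2=(suspect,v1) N2.N3=(alive,v1) | N1.N0=(alive,v0) N1.N1=(alive,v1) N1.N2=(suspect,v1) N1.N3=(alive,v1)
Op 9: gossip N1<->N0 -> N1.N0=(alive,v0) N1.N1=(alive,v1) N1.N2=(suspect,v1) N1.N3=(alive,v1) | N0.N0=(alive,v0) N0.N1=(alive,v1) N0.N2=(suspect,v1) N0.N3=(alive,v1)
Op 10: gossip N3<->N1 -> N3.N0=(alive,v0) N3.N1=(alive,v1) N3.N2=(suspect,v1) N3.N3=(alive,v1) | N1.N0=(alive,v0) N1.N1=(alive,v1) N1.N2=(suspect,v1) N1.N3=(alive,v1)
Op 11: gossip N0<->N2 -> N0.N0=(alive,v0) N0.N1=(alive,v1) N0.N2=(suspect,v1) N0.N3=(alive,v1) | N2.N0=(alive,v0) N2.N1=(alive,v1) N2.N2=(suspect,v1) N2.N3=(alive,v1)

Answer: N0=alive,0 N1=alive,1 N2=suspect,1 N3=alive,1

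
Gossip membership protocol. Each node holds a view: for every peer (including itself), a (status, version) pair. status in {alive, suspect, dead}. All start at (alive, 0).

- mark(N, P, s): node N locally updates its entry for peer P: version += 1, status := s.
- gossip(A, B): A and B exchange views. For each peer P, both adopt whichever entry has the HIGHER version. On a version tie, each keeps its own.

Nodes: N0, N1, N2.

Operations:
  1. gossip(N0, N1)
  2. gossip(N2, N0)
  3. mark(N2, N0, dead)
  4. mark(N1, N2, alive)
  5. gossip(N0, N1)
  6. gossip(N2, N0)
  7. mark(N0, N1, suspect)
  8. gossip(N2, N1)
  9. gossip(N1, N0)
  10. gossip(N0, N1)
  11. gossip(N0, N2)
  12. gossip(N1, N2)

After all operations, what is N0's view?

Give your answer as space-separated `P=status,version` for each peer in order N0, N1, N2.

Op 1: gossip N0<->N1 -> N0.N0=(alive,v0) N0.N1=(alive,v0) N0.N2=(alive,v0) | N1.N0=(alive,v0) N1.N1=(alive,v0) N1.N2=(alive,v0)
Op 2: gossip N2<->N0 -> N2.N0=(alive,v0) N2.N1=(alive,v0) N2.N2=(alive,v0) | N0.N0=(alive,v0) N0.N1=(alive,v0) N0.N2=(alive,v0)
Op 3: N2 marks N0=dead -> (dead,v1)
Op 4: N1 marks N2=alive -> (alive,v1)
Op 5: gossip N0<->N1 -> N0.N0=(alive,v0) N0.N1=(alive,v0) N0.N2=(alive,v1) | N1.N0=(alive,v0) N1.N1=(alive,v0) N1.N2=(alive,v1)
Op 6: gossip N2<->N0 -> N2.N0=(dead,v1) N2.N1=(alive,v0) N2.N2=(alive,v1) | N0.N0=(dead,v1) N0.N1=(alive,v0) N0.N2=(alive,v1)
Op 7: N0 marks N1=suspect -> (suspect,v1)
Op 8: gossip N2<->N1 -> N2.N0=(dead,v1) N2.N1=(alive,v0) N2.N2=(alive,v1) | N1.N0=(dead,v1) N1.N1=(alive,v0) N1.N2=(alive,v1)
Op 9: gossip N1<->N0 -> N1.N0=(dead,v1) N1.N1=(suspect,v1) N1.N2=(alive,v1) | N0.N0=(dead,v1) N0.N1=(suspect,v1) N0.N2=(alive,v1)
Op 10: gossip N0<->N1 -> N0.N0=(dead,v1) N0.N1=(suspect,v1) N0.N2=(alive,v1) | N1.N0=(dead,v1) N1.N1=(suspect,v1) N1.N2=(alive,v1)
Op 11: gossip N0<->N2 -> N0.N0=(dead,v1) N0.N1=(suspect,v1) N0.N2=(alive,v1) | N2.N0=(dead,v1) N2.N1=(suspect,v1) N2.N2=(alive,v1)
Op 12: gossip N1<->N2 -> N1.N0=(dead,v1) N1.N1=(suspect,v1) N1.N2=(alive,v1) | N2.N0=(dead,v1) N2.N1=(suspect,v1) N2.N2=(alive,v1)

Answer: N0=dead,1 N1=suspect,1 N2=alive,1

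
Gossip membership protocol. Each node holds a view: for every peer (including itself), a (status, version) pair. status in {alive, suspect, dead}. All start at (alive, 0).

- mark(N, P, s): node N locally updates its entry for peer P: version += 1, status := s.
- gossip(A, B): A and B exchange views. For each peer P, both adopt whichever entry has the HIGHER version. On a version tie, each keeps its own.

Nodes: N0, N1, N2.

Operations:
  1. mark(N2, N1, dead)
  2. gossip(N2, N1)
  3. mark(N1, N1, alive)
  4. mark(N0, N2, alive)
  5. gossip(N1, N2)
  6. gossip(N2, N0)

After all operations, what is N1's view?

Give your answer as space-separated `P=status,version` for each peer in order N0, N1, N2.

Answer: N0=alive,0 N1=alive,2 N2=alive,0

Derivation:
Op 1: N2 marks N1=dead -> (dead,v1)
Op 2: gossip N2<->N1 -> N2.N0=(alive,v0) N2.N1=(dead,v1) N2.N2=(alive,v0) | N1.N0=(alive,v0) N1.N1=(dead,v1) N1.N2=(alive,v0)
Op 3: N1 marks N1=alive -> (alive,v2)
Op 4: N0 marks N2=alive -> (alive,v1)
Op 5: gossip N1<->N2 -> N1.N0=(alive,v0) N1.N1=(alive,v2) N1.N2=(alive,v0) | N2.N0=(alive,v0) N2.N1=(alive,v2) N2.N2=(alive,v0)
Op 6: gossip N2<->N0 -> N2.N0=(alive,v0) N2.N1=(alive,v2) N2.N2=(alive,v1) | N0.N0=(alive,v0) N0.N1=(alive,v2) N0.N2=(alive,v1)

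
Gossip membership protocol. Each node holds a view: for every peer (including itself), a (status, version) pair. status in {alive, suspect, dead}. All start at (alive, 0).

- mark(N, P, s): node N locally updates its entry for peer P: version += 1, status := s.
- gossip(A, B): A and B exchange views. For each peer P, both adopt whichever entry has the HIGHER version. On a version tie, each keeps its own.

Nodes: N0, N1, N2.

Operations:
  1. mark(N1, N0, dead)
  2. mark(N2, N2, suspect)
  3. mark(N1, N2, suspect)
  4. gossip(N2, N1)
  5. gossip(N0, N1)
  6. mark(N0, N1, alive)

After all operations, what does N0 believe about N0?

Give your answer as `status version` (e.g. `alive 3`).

Op 1: N1 marks N0=dead -> (dead,v1)
Op 2: N2 marks N2=suspect -> (suspect,v1)
Op 3: N1 marks N2=suspect -> (suspect,v1)
Op 4: gossip N2<->N1 -> N2.N0=(dead,v1) N2.N1=(alive,v0) N2.N2=(suspect,v1) | N1.N0=(dead,v1) N1.N1=(alive,v0) N1.N2=(suspect,v1)
Op 5: gossip N0<->N1 -> N0.N0=(dead,v1) N0.N1=(alive,v0) N0.N2=(suspect,v1) | N1.N0=(dead,v1) N1.N1=(alive,v0) N1.N2=(suspect,v1)
Op 6: N0 marks N1=alive -> (alive,v1)

Answer: dead 1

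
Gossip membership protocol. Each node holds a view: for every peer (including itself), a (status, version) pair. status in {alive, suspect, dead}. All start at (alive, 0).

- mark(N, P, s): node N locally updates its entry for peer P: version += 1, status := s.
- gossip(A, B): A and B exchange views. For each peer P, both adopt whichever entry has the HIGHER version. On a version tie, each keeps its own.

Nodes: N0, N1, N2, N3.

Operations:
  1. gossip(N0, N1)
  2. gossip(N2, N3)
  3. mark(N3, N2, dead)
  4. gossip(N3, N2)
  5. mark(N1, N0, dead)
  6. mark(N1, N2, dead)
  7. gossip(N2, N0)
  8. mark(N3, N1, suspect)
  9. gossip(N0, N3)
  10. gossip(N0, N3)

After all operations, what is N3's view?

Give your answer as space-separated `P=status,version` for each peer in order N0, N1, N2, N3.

Answer: N0=alive,0 N1=suspect,1 N2=dead,1 N3=alive,0

Derivation:
Op 1: gossip N0<->N1 -> N0.N0=(alive,v0) N0.N1=(alive,v0) N0.N2=(alive,v0) N0.N3=(alive,v0) | N1.N0=(alive,v0) N1.N1=(alive,v0) N1.N2=(alive,v0) N1.N3=(alive,v0)
Op 2: gossip N2<->N3 -> N2.N0=(alive,v0) N2.N1=(alive,v0) N2.N2=(alive,v0) N2.N3=(alive,v0) | N3.N0=(alive,v0) N3.N1=(alive,v0) N3.N2=(alive,v0) N3.N3=(alive,v0)
Op 3: N3 marks N2=dead -> (dead,v1)
Op 4: gossip N3<->N2 -> N3.N0=(alive,v0) N3.N1=(alive,v0) N3.N2=(dead,v1) N3.N3=(alive,v0) | N2.N0=(alive,v0) N2.N1=(alive,v0) N2.N2=(dead,v1) N2.N3=(alive,v0)
Op 5: N1 marks N0=dead -> (dead,v1)
Op 6: N1 marks N2=dead -> (dead,v1)
Op 7: gossip N2<->N0 -> N2.N0=(alive,v0) N2.N1=(alive,v0) N2.N2=(dead,v1) N2.N3=(alive,v0) | N0.N0=(alive,v0) N0.N1=(alive,v0) N0.N2=(dead,v1) N0.N3=(alive,v0)
Op 8: N3 marks N1=suspect -> (suspect,v1)
Op 9: gossip N0<->N3 -> N0.N0=(alive,v0) N0.N1=(suspect,v1) N0.N2=(dead,v1) N0.N3=(alive,v0) | N3.N0=(alive,v0) N3.N1=(suspect,v1) N3.N2=(dead,v1) N3.N3=(alive,v0)
Op 10: gossip N0<->N3 -> N0.N0=(alive,v0) N0.N1=(suspect,v1) N0.N2=(dead,v1) N0.N3=(alive,v0) | N3.N0=(alive,v0) N3.N1=(suspect,v1) N3.N2=(dead,v1) N3.N3=(alive,v0)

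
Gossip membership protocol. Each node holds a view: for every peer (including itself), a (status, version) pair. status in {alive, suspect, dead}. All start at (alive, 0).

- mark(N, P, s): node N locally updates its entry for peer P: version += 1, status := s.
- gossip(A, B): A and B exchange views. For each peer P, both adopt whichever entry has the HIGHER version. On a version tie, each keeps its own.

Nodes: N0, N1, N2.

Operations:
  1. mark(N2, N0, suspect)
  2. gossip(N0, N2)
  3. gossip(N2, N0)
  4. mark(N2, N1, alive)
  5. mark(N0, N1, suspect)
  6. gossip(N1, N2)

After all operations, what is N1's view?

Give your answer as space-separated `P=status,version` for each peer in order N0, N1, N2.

Op 1: N2 marks N0=suspect -> (suspect,v1)
Op 2: gossip N0<->N2 -> N0.N0=(suspect,v1) N0.N1=(alive,v0) N0.N2=(alive,v0) | N2.N0=(suspect,v1) N2.N1=(alive,v0) N2.N2=(alive,v0)
Op 3: gossip N2<->N0 -> N2.N0=(suspect,v1) N2.N1=(alive,v0) N2.N2=(alive,v0) | N0.N0=(suspect,v1) N0.N1=(alive,v0) N0.N2=(alive,v0)
Op 4: N2 marks N1=alive -> (alive,v1)
Op 5: N0 marks N1=suspect -> (suspect,v1)
Op 6: gossip N1<->N2 -> N1.N0=(suspect,v1) N1.N1=(alive,v1) N1.N2=(alive,v0) | N2.N0=(suspect,v1) N2.N1=(alive,v1) N2.N2=(alive,v0)

Answer: N0=suspect,1 N1=alive,1 N2=alive,0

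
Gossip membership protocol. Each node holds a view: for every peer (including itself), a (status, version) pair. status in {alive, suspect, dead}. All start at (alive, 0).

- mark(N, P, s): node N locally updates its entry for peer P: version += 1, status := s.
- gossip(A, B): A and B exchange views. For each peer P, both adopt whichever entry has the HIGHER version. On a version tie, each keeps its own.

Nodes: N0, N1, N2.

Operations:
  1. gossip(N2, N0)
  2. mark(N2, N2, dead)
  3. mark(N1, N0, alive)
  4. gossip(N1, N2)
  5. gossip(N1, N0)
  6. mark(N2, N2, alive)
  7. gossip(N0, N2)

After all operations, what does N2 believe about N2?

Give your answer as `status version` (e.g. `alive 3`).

Op 1: gossip N2<->N0 -> N2.N0=(alive,v0) N2.N1=(alive,v0) N2.N2=(alive,v0) | N0.N0=(alive,v0) N0.N1=(alive,v0) N0.N2=(alive,v0)
Op 2: N2 marks N2=dead -> (dead,v1)
Op 3: N1 marks N0=alive -> (alive,v1)
Op 4: gossip N1<->N2 -> N1.N0=(alive,v1) N1.N1=(alive,v0) N1.N2=(dead,v1) | N2.N0=(alive,v1) N2.N1=(alive,v0) N2.N2=(dead,v1)
Op 5: gossip N1<->N0 -> N1.N0=(alive,v1) N1.N1=(alive,v0) N1.N2=(dead,v1) | N0.N0=(alive,v1) N0.N1=(alive,v0) N0.N2=(dead,v1)
Op 6: N2 marks N2=alive -> (alive,v2)
Op 7: gossip N0<->N2 -> N0.N0=(alive,v1) N0.N1=(alive,v0) N0.N2=(alive,v2) | N2.N0=(alive,v1) N2.N1=(alive,v0) N2.N2=(alive,v2)

Answer: alive 2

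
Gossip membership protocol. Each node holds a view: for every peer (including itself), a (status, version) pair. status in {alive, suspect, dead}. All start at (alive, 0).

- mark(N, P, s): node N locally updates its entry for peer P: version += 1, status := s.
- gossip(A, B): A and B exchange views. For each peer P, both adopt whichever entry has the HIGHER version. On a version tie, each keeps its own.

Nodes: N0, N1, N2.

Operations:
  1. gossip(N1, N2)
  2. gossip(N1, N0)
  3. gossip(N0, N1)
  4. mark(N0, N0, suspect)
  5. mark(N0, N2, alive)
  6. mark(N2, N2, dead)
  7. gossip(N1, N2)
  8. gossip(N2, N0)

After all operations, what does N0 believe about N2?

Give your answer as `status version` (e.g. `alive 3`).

Answer: alive 1

Derivation:
Op 1: gossip N1<->N2 -> N1.N0=(alive,v0) N1.N1=(alive,v0) N1.N2=(alive,v0) | N2.N0=(alive,v0) N2.N1=(alive,v0) N2.N2=(alive,v0)
Op 2: gossip N1<->N0 -> N1.N0=(alive,v0) N1.N1=(alive,v0) N1.N2=(alive,v0) | N0.N0=(alive,v0) N0.N1=(alive,v0) N0.N2=(alive,v0)
Op 3: gossip N0<->N1 -> N0.N0=(alive,v0) N0.N1=(alive,v0) N0.N2=(alive,v0) | N1.N0=(alive,v0) N1.N1=(alive,v0) N1.N2=(alive,v0)
Op 4: N0 marks N0=suspect -> (suspect,v1)
Op 5: N0 marks N2=alive -> (alive,v1)
Op 6: N2 marks N2=dead -> (dead,v1)
Op 7: gossip N1<->N2 -> N1.N0=(alive,v0) N1.N1=(alive,v0) N1.N2=(dead,v1) | N2.N0=(alive,v0) N2.N1=(alive,v0) N2.N2=(dead,v1)
Op 8: gossip N2<->N0 -> N2.N0=(suspect,v1) N2.N1=(alive,v0) N2.N2=(dead,v1) | N0.N0=(suspect,v1) N0.N1=(alive,v0) N0.N2=(alive,v1)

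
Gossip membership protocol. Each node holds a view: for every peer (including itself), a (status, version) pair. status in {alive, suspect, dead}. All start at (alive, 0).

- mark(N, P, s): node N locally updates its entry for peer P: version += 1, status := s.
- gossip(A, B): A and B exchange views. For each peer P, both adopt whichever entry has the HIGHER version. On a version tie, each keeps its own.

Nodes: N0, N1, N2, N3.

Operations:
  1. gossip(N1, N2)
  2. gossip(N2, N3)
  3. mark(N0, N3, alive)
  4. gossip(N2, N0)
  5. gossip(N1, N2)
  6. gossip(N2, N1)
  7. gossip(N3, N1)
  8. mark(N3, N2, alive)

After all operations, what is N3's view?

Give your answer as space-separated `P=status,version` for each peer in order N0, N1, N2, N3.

Answer: N0=alive,0 N1=alive,0 N2=alive,1 N3=alive,1

Derivation:
Op 1: gossip N1<->N2 -> N1.N0=(alive,v0) N1.N1=(alive,v0) N1.N2=(alive,v0) N1.N3=(alive,v0) | N2.N0=(alive,v0) N2.N1=(alive,v0) N2.N2=(alive,v0) N2.N3=(alive,v0)
Op 2: gossip N2<->N3 -> N2.N0=(alive,v0) N2.N1=(alive,v0) N2.N2=(alive,v0) N2.N3=(alive,v0) | N3.N0=(alive,v0) N3.N1=(alive,v0) N3.N2=(alive,v0) N3.N3=(alive,v0)
Op 3: N0 marks N3=alive -> (alive,v1)
Op 4: gossip N2<->N0 -> N2.N0=(alive,v0) N2.N1=(alive,v0) N2.N2=(alive,v0) N2.N3=(alive,v1) | N0.N0=(alive,v0) N0.N1=(alive,v0) N0.N2=(alive,v0) N0.N3=(alive,v1)
Op 5: gossip N1<->N2 -> N1.N0=(alive,v0) N1.N1=(alive,v0) N1.N2=(alive,v0) N1.N3=(alive,v1) | N2.N0=(alive,v0) N2.N1=(alive,v0) N2.N2=(alive,v0) N2.N3=(alive,v1)
Op 6: gossip N2<->N1 -> N2.N0=(alive,v0) N2.N1=(alive,v0) N2.N2=(alive,v0) N2.N3=(alive,v1) | N1.N0=(alive,v0) N1.N1=(alive,v0) N1.N2=(alive,v0) N1.N3=(alive,v1)
Op 7: gossip N3<->N1 -> N3.N0=(alive,v0) N3.N1=(alive,v0) N3.N2=(alive,v0) N3.N3=(alive,v1) | N1.N0=(alive,v0) N1.N1=(alive,v0) N1.N2=(alive,v0) N1.N3=(alive,v1)
Op 8: N3 marks N2=alive -> (alive,v1)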